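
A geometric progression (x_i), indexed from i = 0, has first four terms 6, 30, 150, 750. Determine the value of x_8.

Common ratio r = 5.
x_i = 6·5^(i-0).
x_8 = 6·5^8 = 2343750.

2343750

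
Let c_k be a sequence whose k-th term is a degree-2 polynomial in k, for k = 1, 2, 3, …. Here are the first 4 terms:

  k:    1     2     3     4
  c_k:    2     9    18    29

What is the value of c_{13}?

218

1st diffs: 7, 9, 11.
2nd diffs: 2, 2 (constant).
Newton forward-difference form: c_k = 2 + 7·C(k-1,1) + 2·C(k-1,2).
At k = 13: k-1 = 12, so c_{13} = 2 + 84 + 132 = 218.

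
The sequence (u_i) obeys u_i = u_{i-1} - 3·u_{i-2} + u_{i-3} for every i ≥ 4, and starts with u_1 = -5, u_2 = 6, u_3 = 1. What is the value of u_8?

u_4 = -22, u_5 = -19, u_6 = 48, u_7 = 83, u_8 = -80.

-80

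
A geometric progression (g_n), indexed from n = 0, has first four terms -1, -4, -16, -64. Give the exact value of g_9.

Common ratio r = 4.
g_n = (-1)·4^(n-0).
g_9 = (-1)·4^9 = -262144.

-262144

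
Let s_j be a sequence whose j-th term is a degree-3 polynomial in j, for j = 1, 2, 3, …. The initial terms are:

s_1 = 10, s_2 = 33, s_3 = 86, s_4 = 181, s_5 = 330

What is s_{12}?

3893

1st diffs: 23, 53, 95, 149.
2nd diffs: 30, 42, 54.
3rd diffs: 12, 12 (constant).
So s_j = 2j^3 + 3j^2 + 5.
Evaluating at j = 12 gives s_{12} = 3893.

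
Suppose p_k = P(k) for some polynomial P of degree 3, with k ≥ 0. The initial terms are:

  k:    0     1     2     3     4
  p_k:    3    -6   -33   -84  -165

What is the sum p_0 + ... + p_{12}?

1st diffs: -9, -27, -51, -81.
2nd diffs: -18, -24, -30.
3rd diffs: -6, -6 (constant).
Newton forward-difference form: p_k = 3 + (-9)·C(k,1) + (-18)·C(k,2) + (-6)·C(k,3).
Continuing: …, -282, -441, -648, -909, …, p_{12} = -2613.
Summing k = 0..12 (13 terms) gives -10101.

-10101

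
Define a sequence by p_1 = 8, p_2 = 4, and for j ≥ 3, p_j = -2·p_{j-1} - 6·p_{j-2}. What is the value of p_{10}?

Iterate the recurrence:
p_3 = -56, p_4 = 88, p_5 = 160, p_6 = -848, p_7 = 736, p_8 = 3616, p_9 = -11648, p_{10} = 1600.

1600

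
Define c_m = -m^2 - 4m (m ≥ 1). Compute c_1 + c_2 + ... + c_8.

-348

Over m = 1..8: Σm = 36, Σm² = 204.
Total = (-1)·204 + (-4)·36 = -348.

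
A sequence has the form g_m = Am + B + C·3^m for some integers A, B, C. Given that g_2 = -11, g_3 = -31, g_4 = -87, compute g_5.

-251

The three given values yield: 2A + B + 9C = -11; 3A + B + 27C = -31; 4A + B + 81C = -87.
Subtracting the first from the second: A + 18C = -20.
Subtracting the second from the third: A + 54C = -56.
Solving: C = -1, A = -2, then B = 2.
Hence g_5 = -2·5 + 2 + (-1)·243 = -251.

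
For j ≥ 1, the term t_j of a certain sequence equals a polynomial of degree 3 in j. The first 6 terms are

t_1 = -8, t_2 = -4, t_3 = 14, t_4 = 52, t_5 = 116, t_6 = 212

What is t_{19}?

7102

1st diffs: 4, 18, 38, 64, 96.
2nd diffs: 14, 20, 26, 32.
3rd diffs: 6, 6, 6 (constant).
Newton forward-difference form: t_j = -8 + 4·C(j-1,1) + 14·C(j-1,2) + 6·C(j-1,3).
At j = 19: j-1 = 18, so t_{19} = -8 + 72 + 2142 + 4896 = 7102.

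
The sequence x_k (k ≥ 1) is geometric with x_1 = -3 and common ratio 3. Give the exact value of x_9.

-19683

x_k = (-3)·3^(k-1).
x_9 = (-3)·3^8 = -19683.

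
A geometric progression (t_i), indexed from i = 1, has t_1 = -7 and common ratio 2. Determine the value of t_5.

t_i = (-7)·2^(i-1).
t_5 = (-7)·2^4 = -112.

-112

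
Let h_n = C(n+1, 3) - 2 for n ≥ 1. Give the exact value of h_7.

C(8, 3) = 56, so h_7 = 54.

54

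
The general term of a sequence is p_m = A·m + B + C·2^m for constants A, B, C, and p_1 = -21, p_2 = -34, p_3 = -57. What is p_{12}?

At m = 1, 2, 3: A + B + 2C = -21; 2A + B + 4C = -34; 3A + B + 8C = -57.
Subtracting the first from the second: A + 2C = -13.
Subtracting the second from the third: A + 4C = -23.
Solving: C = -5, A = -3, then B = -8.
So p_m = -3·m + (-8) + (-5)·2^m; at m=12 this is -20524.

-20524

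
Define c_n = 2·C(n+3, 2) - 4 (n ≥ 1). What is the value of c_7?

86

C(10, 2) = 45, so c_7 = 86.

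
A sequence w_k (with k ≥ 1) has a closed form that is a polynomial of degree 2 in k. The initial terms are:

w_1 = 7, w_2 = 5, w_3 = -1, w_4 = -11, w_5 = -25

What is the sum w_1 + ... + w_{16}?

1st diffs: -2, -6, -10, -14.
2nd diffs: -4, -4, -4 (constant).
So w_k = -2k^2 + 4k + 5.
Continuing: …, -43, -65, -91, -121, …, w_{16} = -443.
Summing k = 1..16 (16 terms) gives -2368.

-2368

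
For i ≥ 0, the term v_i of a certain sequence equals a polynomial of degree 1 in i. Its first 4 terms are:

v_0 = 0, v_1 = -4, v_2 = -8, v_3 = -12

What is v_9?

1st diffs: -4, -4, -4 (constant).
So v_i = -4i.
Evaluating at i = 9 gives v_9 = -36.

-36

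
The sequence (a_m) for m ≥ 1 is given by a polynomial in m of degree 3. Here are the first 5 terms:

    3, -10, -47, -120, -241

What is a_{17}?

-9805

1st diffs: -13, -37, -73, -121.
2nd diffs: -24, -36, -48.
3rd diffs: -12, -12 (constant).
So a_m = -2m^3 + m + 4.
Evaluating at m = 17 gives a_{17} = -9805.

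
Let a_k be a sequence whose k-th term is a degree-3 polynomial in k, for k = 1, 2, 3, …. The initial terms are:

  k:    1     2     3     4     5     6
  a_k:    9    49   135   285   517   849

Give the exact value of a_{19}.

22455

1st diffs: 40, 86, 150, 232, 332.
2nd diffs: 46, 64, 82, 100.
3rd diffs: 18, 18, 18 (constant).
Newton forward-difference form: a_k = 9 + 40·C(k-1,1) + 46·C(k-1,2) + 18·C(k-1,3).
At k = 19: k-1 = 18, so a_{19} = 9 + 720 + 7038 + 14688 = 22455.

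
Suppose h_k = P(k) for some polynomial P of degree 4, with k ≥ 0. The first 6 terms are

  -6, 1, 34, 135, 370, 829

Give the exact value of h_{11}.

16351

1st diffs: 7, 33, 101, 235, 459.
2nd diffs: 26, 68, 134, 224.
3rd diffs: 42, 66, 90.
4th diffs: 24, 24 (constant).
Newton forward-difference form: h_k = -6 + 7·C(k,1) + 26·C(k,2) + 42·C(k,3) + 24·C(k,4).
At k = 11: k = 11, so h_{11} = -6 + 77 + 1430 + 6930 + 7920 = 16351.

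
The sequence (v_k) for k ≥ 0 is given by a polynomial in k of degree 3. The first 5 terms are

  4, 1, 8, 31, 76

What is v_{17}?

1st diffs: -3, 7, 23, 45.
2nd diffs: 10, 16, 22.
3rd diffs: 6, 6 (constant).
So v_k = k^3 + 2k^2 - 6k + 4.
Evaluating at k = 17 gives v_{17} = 5393.

5393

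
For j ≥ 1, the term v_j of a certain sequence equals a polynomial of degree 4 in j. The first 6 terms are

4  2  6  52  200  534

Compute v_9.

1st diffs: -2, 4, 46, 148, 334.
2nd diffs: 6, 42, 102, 186.
3rd diffs: 36, 60, 84.
4th diffs: 24, 24 (constant).
Newton forward-difference form: v_j = 4 + (-2)·C(j-1,1) + 6·C(j-1,2) + 36·C(j-1,3) + 24·C(j-1,4).
At j = 9: j-1 = 8, so v_9 = 4 - 16 + 168 + 2016 + 1680 = 3852.

3852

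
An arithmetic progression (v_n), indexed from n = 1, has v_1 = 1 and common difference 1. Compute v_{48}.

v_n = 1 + (n - 1)·1.
v_{48} = 1 + 47·1 = 48.

48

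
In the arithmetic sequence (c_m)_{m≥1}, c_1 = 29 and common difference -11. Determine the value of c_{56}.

c_m = 29 + (m - 1)·(-11).
c_{56} = 29 + 55·(-11) = -576.

-576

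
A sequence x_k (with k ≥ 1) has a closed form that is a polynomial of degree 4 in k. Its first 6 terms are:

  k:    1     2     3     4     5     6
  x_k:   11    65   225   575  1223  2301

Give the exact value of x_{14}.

1st diffs: 54, 160, 350, 648, 1078.
2nd diffs: 106, 190, 298, 430.
3rd diffs: 84, 108, 132.
4th diffs: 24, 24 (constant).
So x_k = k^4 + 4k^3 + 4k^2 - k + 3.
Evaluating at k = 14 gives x_{14} = 50165.

50165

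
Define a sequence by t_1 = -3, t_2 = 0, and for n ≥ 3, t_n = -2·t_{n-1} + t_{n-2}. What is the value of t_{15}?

-100383

Compute successive terms:
t_3 = -3, t_4 = 6, t_5 = -15, …, t_{12} = 7134, t_{13} = -17223, t_{14} = 41580, t_{15} = -100383.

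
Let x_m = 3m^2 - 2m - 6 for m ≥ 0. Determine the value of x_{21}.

x_{21} = 3·21^2 - 2·21 - 6 = 1275.

1275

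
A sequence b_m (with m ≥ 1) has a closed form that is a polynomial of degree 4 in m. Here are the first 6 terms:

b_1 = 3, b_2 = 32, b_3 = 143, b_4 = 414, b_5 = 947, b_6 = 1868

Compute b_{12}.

25622

1st diffs: 29, 111, 271, 533, 921.
2nd diffs: 82, 160, 262, 388.
3rd diffs: 78, 102, 126.
4th diffs: 24, 24 (constant).
So b_m = m^4 + 3m^3 - 2m^2 - m + 2.
Evaluating at m = 12 gives b_{12} = 25622.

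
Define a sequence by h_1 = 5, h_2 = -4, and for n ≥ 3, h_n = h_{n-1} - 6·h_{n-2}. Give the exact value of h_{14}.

Iterate the recurrence:
h_3 = -34;  h_4 = -10;  h_5 = 194;  …;  h_{11} = -526;  h_{12} = -106306;  h_{13} = -103150;  h_{14} = 534686.

534686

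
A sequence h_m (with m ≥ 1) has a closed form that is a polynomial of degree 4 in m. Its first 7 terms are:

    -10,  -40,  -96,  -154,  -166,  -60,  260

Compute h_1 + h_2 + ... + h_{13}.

1st diffs: -30, -56, -58, -12, 106, 320.
2nd diffs: -26, -2, 46, 118, 214.
3rd diffs: 24, 48, 72, 96.
4th diffs: 24, 24, 24 (constant).
Newton forward-difference form: h_m = -10 + (-30)·C(m-1,1) + (-26)·C(m-1,2) + 24·C(m-1,3) + 24·C(m-1,4).
Continuing: …, 914, 2046, 3824, 6440, …, h_{13} = 15074.
Summing m = 1..13 (13 terms) gives 38142.

38142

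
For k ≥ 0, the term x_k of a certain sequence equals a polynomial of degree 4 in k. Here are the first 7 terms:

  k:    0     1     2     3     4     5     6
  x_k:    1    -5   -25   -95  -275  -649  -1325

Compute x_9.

-6605

1st diffs: -6, -20, -70, -180, -374, -676.
2nd diffs: -14, -50, -110, -194, -302.
3rd diffs: -36, -60, -84, -108.
4th diffs: -24, -24, -24 (constant).
Newton forward-difference form: x_k = 1 + (-6)·C(k,1) + (-14)·C(k,2) + (-36)·C(k,3) + (-24)·C(k,4).
At k = 9: k = 9, so x_9 = 1 - 54 - 504 - 3024 - 3024 = -6605.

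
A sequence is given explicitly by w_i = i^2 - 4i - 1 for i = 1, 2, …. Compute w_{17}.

220

w_{17} = 1·17^2 - 4·17 - 1 = 220.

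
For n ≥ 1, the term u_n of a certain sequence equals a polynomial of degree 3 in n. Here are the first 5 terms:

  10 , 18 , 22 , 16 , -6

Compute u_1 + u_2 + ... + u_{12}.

1st diffs: 8, 4, -6, -22.
2nd diffs: -4, -10, -16.
3rd diffs: -6, -6 (constant).
So u_n = -n^3 + 4n^2 + 3n + 4.
Continuing: …, -50, -122, -228, -374, …, u_{12} = -1112.
Summing n = 1..12 (12 terms) gives -3202.

-3202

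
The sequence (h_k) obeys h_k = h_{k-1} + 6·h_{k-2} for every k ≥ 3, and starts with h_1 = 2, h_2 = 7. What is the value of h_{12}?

390133

Applying the relation repeatedly:
h_3 = 19; h_4 = 61; h_5 = 175; h_6 = 541; h_7 = 1591; h_8 = 4837; h_9 = 14383; h_{10} = 43405; h_{11} = 129703; h_{12} = 390133.
(Characteristic roots are 3 and -2.)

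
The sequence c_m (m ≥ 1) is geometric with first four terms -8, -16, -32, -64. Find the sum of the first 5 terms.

-248

Common ratio r = 2.
c_m = (-8)·2^(m-1).
S = (-8)·(2^5 - 1)/(2 - 1) = (-8)·(32 - 1)/(1) = -248.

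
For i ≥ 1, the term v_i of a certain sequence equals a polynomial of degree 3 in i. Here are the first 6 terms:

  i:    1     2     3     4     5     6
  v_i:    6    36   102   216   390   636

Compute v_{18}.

13572

1st diffs: 30, 66, 114, 174, 246.
2nd diffs: 36, 48, 60, 72.
3rd diffs: 12, 12, 12 (constant).
So v_i = 2i^3 + 6i^2 - 2i.
Evaluating at i = 18 gives v_{18} = 13572.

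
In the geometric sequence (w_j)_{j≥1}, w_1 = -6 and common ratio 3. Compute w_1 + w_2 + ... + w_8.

-19680

w_j = (-6)·3^(j-1).
S = (-6)·(3^8 - 1)/(3 - 1) = (-6)·(6561 - 1)/(2) = -19680.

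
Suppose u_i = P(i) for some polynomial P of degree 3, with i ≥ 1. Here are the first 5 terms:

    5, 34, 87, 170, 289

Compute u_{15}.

4779

1st diffs: 29, 53, 83, 119.
2nd diffs: 24, 30, 36.
3rd diffs: 6, 6 (constant).
So u_i = i^3 + 6i^2 + 4i - 6.
Evaluating at i = 15 gives u_{15} = 4779.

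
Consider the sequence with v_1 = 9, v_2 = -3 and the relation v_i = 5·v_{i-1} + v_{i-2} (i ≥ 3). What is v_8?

Iterate the recurrence:
v_3 = -6, v_4 = -33, v_5 = -171, v_6 = -888, v_7 = -4611, v_8 = -23943.

-23943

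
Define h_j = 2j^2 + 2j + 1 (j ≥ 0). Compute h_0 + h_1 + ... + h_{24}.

10425

Over j = 0..24: Σj = 300, Σj² = 4900.
Total = (2)·4900 + (2)·300 + (1)·25 = 10425.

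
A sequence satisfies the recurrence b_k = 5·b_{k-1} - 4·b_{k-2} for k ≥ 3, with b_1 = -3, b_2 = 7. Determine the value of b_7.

13647

Applying the relation repeatedly:
b_3 = 47, b_4 = 207, b_5 = 847, b_6 = 3407, b_7 = 13647.
(Characteristic roots are 4 and 1.)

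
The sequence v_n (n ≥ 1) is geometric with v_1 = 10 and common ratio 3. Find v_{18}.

v_n = 10·3^(n-1).
v_{18} = 10·3^17 = 1291401630.

1291401630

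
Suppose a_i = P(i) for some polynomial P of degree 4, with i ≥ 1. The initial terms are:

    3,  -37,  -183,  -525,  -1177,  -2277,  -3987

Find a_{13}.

-39153

1st diffs: -40, -146, -342, -652, -1100, -1710.
2nd diffs: -106, -196, -310, -448, -610.
3rd diffs: -90, -114, -138, -162.
4th diffs: -24, -24, -24 (constant).
So a_i = -i^4 - 5i^3 + 2i^2 + 4i + 3.
Evaluating at i = 13 gives a_{13} = -39153.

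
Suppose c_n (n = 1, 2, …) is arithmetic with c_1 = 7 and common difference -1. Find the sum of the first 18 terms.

c_n = 7 + (n - 1)·(-1).
c_{18} = -10; S = 18·(7 + (-10))/2 = -27.

-27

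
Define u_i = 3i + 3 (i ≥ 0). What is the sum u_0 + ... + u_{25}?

Over i = 0..25: Σi = 325.
Total = (3)·325 + (3)·26 = 1053.

1053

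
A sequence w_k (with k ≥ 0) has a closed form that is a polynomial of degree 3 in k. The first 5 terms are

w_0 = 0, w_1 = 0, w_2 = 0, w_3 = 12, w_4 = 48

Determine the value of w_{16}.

1st diffs: 0, 0, 12, 36.
2nd diffs: 0, 12, 24.
3rd diffs: 12, 12 (constant).
So w_k = 2k^3 - 6k^2 + 4k.
Evaluating at k = 16 gives w_{16} = 6720.

6720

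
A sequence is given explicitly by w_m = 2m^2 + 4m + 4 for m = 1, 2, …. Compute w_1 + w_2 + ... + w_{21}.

Over m = 1..21: Σm = 231, Σm² = 3311.
Total = (2)·3311 + (4)·231 + (4)·21 = 7630.

7630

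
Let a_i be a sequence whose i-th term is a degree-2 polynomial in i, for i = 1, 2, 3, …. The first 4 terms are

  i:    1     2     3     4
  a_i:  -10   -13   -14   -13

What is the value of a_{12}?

67

1st diffs: -3, -1, 1.
2nd diffs: 2, 2 (constant).
Newton forward-difference form: a_i = -10 + (-3)·C(i-1,1) + 2·C(i-1,2).
At i = 12: i-1 = 11, so a_{12} = -10 - 33 + 110 = 67.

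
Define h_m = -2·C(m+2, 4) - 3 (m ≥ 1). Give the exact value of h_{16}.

C(18, 4) = 3060, so h_{16} = -6123.

-6123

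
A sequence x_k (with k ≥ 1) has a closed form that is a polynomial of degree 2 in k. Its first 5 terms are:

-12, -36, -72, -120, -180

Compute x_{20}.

1st diffs: -24, -36, -48, -60.
2nd diffs: -12, -12, -12 (constant).
So x_k = -6k^2 - 6k.
Evaluating at k = 20 gives x_{20} = -2520.

-2520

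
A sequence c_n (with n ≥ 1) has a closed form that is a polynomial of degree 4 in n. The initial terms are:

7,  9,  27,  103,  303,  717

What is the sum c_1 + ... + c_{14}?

1st diffs: 2, 18, 76, 200, 414.
2nd diffs: 16, 58, 124, 214.
3rd diffs: 42, 66, 90.
4th diffs: 24, 24 (constant).
Newton forward-difference form: c_n = 7 + 2·C(n-1,1) + 16·C(n-1,2) + 42·C(n-1,3) + 24·C(n-1,4).
Continuing: …, 1459, 2667, 4503, 7153, …, c_{14} = 30453.
Summing n = 1..14 (14 terms) gives 96194.

96194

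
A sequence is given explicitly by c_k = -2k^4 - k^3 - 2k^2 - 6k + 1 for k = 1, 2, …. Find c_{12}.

-43559

c_{12} = -2·12^4 - 1·12^3 - 2·12^2 - 6·12 + 1 = -43559.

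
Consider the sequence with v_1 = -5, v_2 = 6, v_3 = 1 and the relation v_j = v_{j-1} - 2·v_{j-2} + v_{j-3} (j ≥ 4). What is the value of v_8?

-25

Step forward from the initial values:
v_4 = -16;  v_5 = -12;  v_6 = 21;  v_7 = 29;  v_8 = -25.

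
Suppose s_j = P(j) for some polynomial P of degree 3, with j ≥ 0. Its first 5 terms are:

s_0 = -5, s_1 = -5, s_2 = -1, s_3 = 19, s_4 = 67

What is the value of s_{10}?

1st diffs: 0, 4, 20, 48.
2nd diffs: 4, 16, 28.
3rd diffs: 12, 12 (constant).
Newton forward-difference form: s_j = -5 + 4·C(j,2) + 12·C(j,3).
At j = 10: j = 10, so s_{10} = -5 + 180 + 1440 = 1615.

1615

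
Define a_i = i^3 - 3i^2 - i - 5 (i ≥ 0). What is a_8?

307

a_8 = 1·8^3 - 3·8^2 - 1·8 - 5 = 307.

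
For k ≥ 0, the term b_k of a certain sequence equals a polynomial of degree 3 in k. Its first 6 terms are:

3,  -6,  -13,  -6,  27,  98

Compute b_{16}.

6819

1st diffs: -9, -7, 7, 33, 71.
2nd diffs: 2, 14, 26, 38.
3rd diffs: 12, 12, 12 (constant).
Newton forward-difference form: b_k = 3 + (-9)·C(k,1) + 2·C(k,2) + 12·C(k,3).
At k = 16: k = 16, so b_{16} = 3 - 144 + 240 + 6720 = 6819.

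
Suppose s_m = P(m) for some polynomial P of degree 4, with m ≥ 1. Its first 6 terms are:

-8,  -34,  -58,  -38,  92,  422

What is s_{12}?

14666

1st diffs: -26, -24, 20, 130, 330.
2nd diffs: 2, 44, 110, 200.
3rd diffs: 42, 66, 90.
4th diffs: 24, 24 (constant).
Newton forward-difference form: s_m = -8 + (-26)·C(m-1,1) + 2·C(m-1,2) + 42·C(m-1,3) + 24·C(m-1,4).
At m = 12: m-1 = 11, so s_{12} = -8 - 286 + 110 + 6930 + 7920 = 14666.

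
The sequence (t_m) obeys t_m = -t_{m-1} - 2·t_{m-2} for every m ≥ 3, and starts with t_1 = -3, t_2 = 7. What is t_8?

Iterate the recurrence:
t_3 = -1  t_4 = -13  t_5 = 15  t_6 = 11  t_7 = -41  t_8 = 19.

19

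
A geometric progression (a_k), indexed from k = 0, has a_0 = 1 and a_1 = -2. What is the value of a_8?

256

Common ratio r = -2.
a_k = 1·(-2)^(k-0).
a_8 = 1·(-2)^8 = 256.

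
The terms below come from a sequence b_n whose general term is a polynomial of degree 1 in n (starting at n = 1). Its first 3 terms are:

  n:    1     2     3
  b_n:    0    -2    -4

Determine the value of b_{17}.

1st diffs: -2, -2 (constant).
So b_n = -2n + 2.
Evaluating at n = 17 gives b_{17} = -32.

-32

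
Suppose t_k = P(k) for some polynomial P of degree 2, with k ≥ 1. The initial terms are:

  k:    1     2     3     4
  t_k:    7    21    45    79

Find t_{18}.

1st diffs: 14, 24, 34.
2nd diffs: 10, 10 (constant).
Newton forward-difference form: t_k = 7 + 14·C(k-1,1) + 10·C(k-1,2).
At k = 18: k-1 = 17, so t_{18} = 7 + 238 + 1360 = 1605.

1605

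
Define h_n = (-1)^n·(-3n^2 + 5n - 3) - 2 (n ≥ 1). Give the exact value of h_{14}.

(-1)^14 = 1; -3n^2 + 5n - 3 at n=14 is -521; so h_{14} = -523.

-523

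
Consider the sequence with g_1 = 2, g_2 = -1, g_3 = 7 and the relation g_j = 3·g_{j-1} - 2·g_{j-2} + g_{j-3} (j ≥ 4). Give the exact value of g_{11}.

Applying the relation repeatedly:
g_4 = 25; g_5 = 60; g_6 = 137; g_7 = 316; g_8 = 734; g_9 = 1707; g_{10} = 3969; g_{11} = 9227.

9227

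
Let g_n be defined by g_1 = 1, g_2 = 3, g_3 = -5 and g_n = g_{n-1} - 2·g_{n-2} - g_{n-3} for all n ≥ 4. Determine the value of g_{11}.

58

Applying the relation repeatedly:
g_4 = -12, g_5 = -5, g_6 = 24, g_7 = 46, g_8 = 3, g_9 = -113, g_{10} = -165, g_{11} = 58.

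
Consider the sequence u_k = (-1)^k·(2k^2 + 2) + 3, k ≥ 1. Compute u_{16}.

517

(-1)^16 = 1; 2k^2 + 2 at k=16 is 514; so u_{16} = 517.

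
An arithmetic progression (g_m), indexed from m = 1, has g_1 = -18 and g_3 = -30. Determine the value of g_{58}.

Common difference d = (-30 - (-18)) / (3 - 1) = -6.
g_m = -18 + (m - 1)·(-6).
g_{58} = -18 + 57·(-6) = -360.

-360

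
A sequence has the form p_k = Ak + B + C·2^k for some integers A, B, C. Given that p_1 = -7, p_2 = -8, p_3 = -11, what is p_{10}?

-1020

At k = 1, 2, 3: A + B + 2C = -7; 2A + B + 4C = -8; 3A + B + 8C = -11.
Subtracting the first from the second: A + 2C = -1.
Subtracting the second from the third: A + 4C = -3.
Solving: C = -1, A = 1, then B = -6.
So p_k = 1·k + (-6) + (-1)·2^k; at k=10 this is -1020.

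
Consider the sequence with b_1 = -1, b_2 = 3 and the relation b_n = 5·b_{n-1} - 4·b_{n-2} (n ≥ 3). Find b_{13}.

22369619

Step forward from the initial values:
b_3 = 19  b_4 = 83  b_5 = 339  …  b_{10} = 349523  b_{11} = 1398099  b_{12} = 5592403  b_{13} = 22369619.
(Characteristic roots are 4 and 1.)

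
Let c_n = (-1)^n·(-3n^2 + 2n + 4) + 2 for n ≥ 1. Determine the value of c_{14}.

-554

(-1)^14 = 1; -3n^2 + 2n + 4 at n=14 is -556; so c_{14} = -554.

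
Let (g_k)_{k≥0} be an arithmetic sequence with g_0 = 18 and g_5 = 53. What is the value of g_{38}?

Common difference d = (53 - 18) / (5 - 0) = 7.
g_k = 18 + (k - 0)·7.
g_{38} = 18 + 38·7 = 284.

284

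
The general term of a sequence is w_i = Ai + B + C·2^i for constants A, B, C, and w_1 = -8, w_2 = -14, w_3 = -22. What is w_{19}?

Write the equations: A + B + 2C = -8; 2A + B + 4C = -14; 3A + B + 8C = -22.
Subtracting the first from the second: A + 2C = -6.
Subtracting the second from the third: A + 4C = -8.
Solving: C = -1, A = -4, then B = -2.
So w_i = -4·i + (-2) + (-1)·2^i; at i=19 this is -524366.

-524366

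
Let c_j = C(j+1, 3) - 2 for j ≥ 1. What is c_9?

C(10, 3) = 120, so c_9 = 118.

118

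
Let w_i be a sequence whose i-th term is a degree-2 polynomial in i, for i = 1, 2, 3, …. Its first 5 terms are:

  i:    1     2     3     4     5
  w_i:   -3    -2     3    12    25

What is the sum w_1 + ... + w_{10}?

1st diffs: 1, 5, 9, 13.
2nd diffs: 4, 4, 4 (constant).
Newton forward-difference form: w_i = -3 + 1·C(i-1,1) + 4·C(i-1,2).
Continuing: …, 42, 63, 88, 117, …, w_{10} = 150.
Summing i = 1..10 (10 terms) gives 495.

495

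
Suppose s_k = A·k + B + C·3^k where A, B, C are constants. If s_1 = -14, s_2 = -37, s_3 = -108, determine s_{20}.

-13947137587

Plug in k = 1, 2, 3: A + B + 3C = -14; 2A + B + 9C = -37; 3A + B + 27C = -108.
Subtracting the first from the second: A + 6C = -23.
Subtracting the second from the third: A + 18C = -71.
Solving: C = -4, A = 1, then B = -3.
Hence s_{20} = 1·20 + (-3) + (-4)·3486784401 = -13947137587.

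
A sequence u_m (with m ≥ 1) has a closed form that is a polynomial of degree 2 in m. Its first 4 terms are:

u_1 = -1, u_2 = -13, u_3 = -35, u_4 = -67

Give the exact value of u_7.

1st diffs: -12, -22, -32.
2nd diffs: -10, -10 (constant).
Newton forward-difference form: u_m = -1 + (-12)·C(m-1,1) + (-10)·C(m-1,2).
At m = 7: m-1 = 6, so u_7 = -1 - 72 - 150 = -223.

-223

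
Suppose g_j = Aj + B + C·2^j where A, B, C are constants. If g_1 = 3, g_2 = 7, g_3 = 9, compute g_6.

Plug in j = 1, 2, 3: A + B + 2C = 3; 2A + B + 4C = 7; 3A + B + 8C = 9.
Subtracting the first from the second: A + 2C = 4.
Subtracting the second from the third: A + 4C = 2.
Solving: C = -1, A = 6, then B = -1.
Therefore g_6 = 36 + (-1) + (-1)·64 = -29.

-29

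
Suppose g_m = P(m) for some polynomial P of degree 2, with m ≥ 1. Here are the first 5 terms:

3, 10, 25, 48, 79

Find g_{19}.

1st diffs: 7, 15, 23, 31.
2nd diffs: 8, 8, 8 (constant).
So g_m = 4m^2 - 5m + 4.
Evaluating at m = 19 gives g_{19} = 1353.

1353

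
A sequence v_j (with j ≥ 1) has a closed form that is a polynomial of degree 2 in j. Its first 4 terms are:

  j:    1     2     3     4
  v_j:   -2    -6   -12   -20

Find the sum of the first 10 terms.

-440

1st diffs: -4, -6, -8.
2nd diffs: -2, -2 (constant).
Newton forward-difference form: v_j = -2 + (-4)·C(j-1,1) + (-2)·C(j-1,2).
Continuing: …, -30, -42, -56, -72, …, v_{10} = -110.
Summing j = 1..10 (10 terms) gives -440.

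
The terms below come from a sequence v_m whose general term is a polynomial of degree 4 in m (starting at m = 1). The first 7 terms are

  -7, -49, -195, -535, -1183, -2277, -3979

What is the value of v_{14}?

1st diffs: -42, -146, -340, -648, -1094, -1702.
2nd diffs: -104, -194, -308, -446, -608.
3rd diffs: -90, -114, -138, -162.
4th diffs: -24, -24, -24 (constant).
So v_m = -m^4 - 5m^3 + 3m^2 - m - 3.
Evaluating at m = 14 gives v_{14} = -51565.

-51565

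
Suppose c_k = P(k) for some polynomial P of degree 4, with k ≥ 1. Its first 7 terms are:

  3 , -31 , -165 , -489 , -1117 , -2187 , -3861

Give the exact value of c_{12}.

-28641

1st diffs: -34, -134, -324, -628, -1070, -1674.
2nd diffs: -100, -190, -304, -442, -604.
3rd diffs: -90, -114, -138, -162.
4th diffs: -24, -24, -24 (constant).
So c_k = -k^4 - 5k^3 + 5k^2 + k + 3.
Evaluating at k = 12 gives c_{12} = -28641.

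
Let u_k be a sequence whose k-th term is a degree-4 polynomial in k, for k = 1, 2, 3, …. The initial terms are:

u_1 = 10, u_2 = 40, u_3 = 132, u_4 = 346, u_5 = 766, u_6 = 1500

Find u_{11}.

1st diffs: 30, 92, 214, 420, 734.
2nd diffs: 62, 122, 206, 314.
3rd diffs: 60, 84, 108.
4th diffs: 24, 24 (constant).
So u_k = k^4 + 6k^2 - 3k + 6.
Evaluating at k = 11 gives u_{11} = 15340.

15340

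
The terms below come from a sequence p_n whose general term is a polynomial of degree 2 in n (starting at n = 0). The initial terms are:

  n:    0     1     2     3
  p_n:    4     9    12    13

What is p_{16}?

1st diffs: 5, 3, 1.
2nd diffs: -2, -2 (constant).
So p_n = -n^2 + 6n + 4.
Evaluating at n = 16 gives p_{16} = -156.

-156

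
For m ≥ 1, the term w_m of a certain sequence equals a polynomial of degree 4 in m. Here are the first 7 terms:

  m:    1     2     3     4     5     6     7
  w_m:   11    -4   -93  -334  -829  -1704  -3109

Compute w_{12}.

1st diffs: -15, -89, -241, -495, -875, -1405.
2nd diffs: -74, -152, -254, -380, -530.
3rd diffs: -78, -102, -126, -150.
4th diffs: -24, -24, -24 (constant).
Newton forward-difference form: w_m = 11 + (-15)·C(m-1,1) + (-74)·C(m-1,2) + (-78)·C(m-1,3) + (-24)·C(m-1,4).
At m = 12: m-1 = 11, so w_{12} = 11 - 165 - 4070 - 12870 - 7920 = -25014.

-25014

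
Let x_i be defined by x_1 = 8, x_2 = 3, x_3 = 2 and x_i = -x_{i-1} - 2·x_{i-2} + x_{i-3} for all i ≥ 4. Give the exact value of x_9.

11

Compute successive terms:
x_4 = 0  x_5 = -1  x_6 = 3  x_7 = -1  x_8 = -6  x_9 = 11.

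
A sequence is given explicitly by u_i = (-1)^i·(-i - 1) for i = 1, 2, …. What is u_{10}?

(-1)^10 = 1; -i - 1 at i=10 is -11; so u_{10} = -11.

-11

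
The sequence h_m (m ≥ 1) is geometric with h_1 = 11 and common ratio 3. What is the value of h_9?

72171

h_m = 11·3^(m-1).
h_9 = 11·3^8 = 72171.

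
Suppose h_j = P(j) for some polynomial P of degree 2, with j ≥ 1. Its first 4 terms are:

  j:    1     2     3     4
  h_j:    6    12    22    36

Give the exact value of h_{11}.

1st diffs: 6, 10, 14.
2nd diffs: 4, 4 (constant).
So h_j = 2j^2 + 4.
Evaluating at j = 11 gives h_{11} = 246.

246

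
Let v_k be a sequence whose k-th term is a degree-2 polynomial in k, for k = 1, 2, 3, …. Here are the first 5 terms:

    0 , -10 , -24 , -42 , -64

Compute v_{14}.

1st diffs: -10, -14, -18, -22.
2nd diffs: -4, -4, -4 (constant).
Newton forward-difference form: v_k = (-10)·C(k-1,1) + (-4)·C(k-1,2).
At k = 14: k-1 = 13, so v_{14} = -130 - 312 = -442.

-442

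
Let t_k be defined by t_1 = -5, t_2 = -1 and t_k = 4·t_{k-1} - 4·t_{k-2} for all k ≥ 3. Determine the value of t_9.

t_3 = 16;  t_4 = 68;  t_5 = 208;  t_6 = 560;  t_7 = 1408;  t_8 = 3392;  t_9 = 7936.
(Characteristic roots are 2 and 2.)

7936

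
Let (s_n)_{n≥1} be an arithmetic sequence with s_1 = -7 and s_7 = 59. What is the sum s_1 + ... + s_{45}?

10575

Common difference d = (59 - (-7)) / (7 - 1) = 11.
s_n = -7 + (n - 1)·11.
s_{45} = 477; S = 45·(-7 + 477)/2 = 10575.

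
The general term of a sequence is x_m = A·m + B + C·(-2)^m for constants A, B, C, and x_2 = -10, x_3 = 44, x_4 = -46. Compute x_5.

152

Plug in m = 2, 3, 4: 2A + B + 4C = -10; 3A + B - 8C = 44; 4A + B + 16C = -46.
Subtracting the first from the second: A - 12C = 54.
Subtracting the second from the third: A + 24C = -90.
Solving: C = -4, A = 6, then B = -6.
Therefore x_5 = 30 + (-6) + (-4)·(-32) = 152.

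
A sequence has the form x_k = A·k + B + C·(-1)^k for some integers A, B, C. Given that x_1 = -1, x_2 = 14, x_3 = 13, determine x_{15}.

The three given values yield: A + B - C = -1; 2A + B + C = 14; 3A + B - C = 13.
Subtracting the first from the second: A + 2C = 15.
Subtracting the second from the third: A - 2C = -1.
Solving: C = 4, A = 7, then B = -4.
Therefore x_{15} = 105 + (-4) + 4·(-1) = 97.

97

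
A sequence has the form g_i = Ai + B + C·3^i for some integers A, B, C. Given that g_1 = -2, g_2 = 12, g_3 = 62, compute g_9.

59006

The three given values yield: A + B + 3C = -2; 2A + B + 9C = 12; 3A + B + 27C = 62.
Subtracting the first from the second: A + 6C = 14.
Subtracting the second from the third: A + 18C = 50.
Solving: C = 3, A = -4, then B = -7.
Hence g_9 = -4·9 + (-7) + 3·19683 = 59006.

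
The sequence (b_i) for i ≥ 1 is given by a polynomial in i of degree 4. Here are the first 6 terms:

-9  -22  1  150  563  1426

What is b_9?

1st diffs: -13, 23, 149, 413, 863.
2nd diffs: 36, 126, 264, 450.
3rd diffs: 90, 138, 186.
4th diffs: 48, 48 (constant).
Newton forward-difference form: b_i = -9 + (-13)·C(i-1,1) + 36·C(i-1,2) + 90·C(i-1,3) + 48·C(i-1,4).
At i = 9: i-1 = 8, so b_9 = -9 - 104 + 1008 + 5040 + 3360 = 9295.

9295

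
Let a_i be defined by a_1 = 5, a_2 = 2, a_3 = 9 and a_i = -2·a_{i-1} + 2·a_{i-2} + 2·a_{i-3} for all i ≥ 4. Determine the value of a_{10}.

Compute successive terms:
a_4 = -4;  a_5 = 30;  a_6 = -50;  a_7 = 152;  a_8 = -344;  a_9 = 892;  a_{10} = -2168.

-2168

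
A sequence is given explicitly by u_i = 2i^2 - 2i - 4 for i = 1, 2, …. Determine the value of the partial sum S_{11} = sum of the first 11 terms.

836

Over i = 1..11: Σi = 66, Σi² = 506.
Total = (2)·506 + (-2)·66 + (-4)·11 = 836.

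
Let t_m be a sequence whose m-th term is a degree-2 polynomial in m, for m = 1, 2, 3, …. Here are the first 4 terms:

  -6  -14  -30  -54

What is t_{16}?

-966

1st diffs: -8, -16, -24.
2nd diffs: -8, -8 (constant).
So t_m = -4m^2 + 4m - 6.
Evaluating at m = 16 gives t_{16} = -966.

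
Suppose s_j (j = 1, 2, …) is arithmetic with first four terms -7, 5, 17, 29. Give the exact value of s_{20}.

221

Common difference d = 12.
s_j = -7 + (j - 1)·12.
s_{20} = -7 + 19·12 = 221.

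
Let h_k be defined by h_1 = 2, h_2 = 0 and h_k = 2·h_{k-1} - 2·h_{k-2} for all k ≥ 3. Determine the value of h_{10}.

Iterate the recurrence:
h_3 = -4  h_4 = -8  h_5 = -8  h_6 = 0  h_7 = 16  h_8 = 32  h_9 = 32  h_{10} = 0.

0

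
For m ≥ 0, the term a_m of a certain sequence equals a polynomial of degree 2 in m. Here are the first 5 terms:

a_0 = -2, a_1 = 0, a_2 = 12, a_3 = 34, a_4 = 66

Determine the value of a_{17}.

1st diffs: 2, 12, 22, 32.
2nd diffs: 10, 10, 10 (constant).
Newton forward-difference form: a_m = -2 + 2·C(m,1) + 10·C(m,2).
At m = 17: m = 17, so a_{17} = -2 + 34 + 1360 = 1392.

1392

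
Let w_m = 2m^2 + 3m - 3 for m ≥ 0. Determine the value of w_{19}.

w_{19} = 2·19^2 + 3·19 - 3 = 776.

776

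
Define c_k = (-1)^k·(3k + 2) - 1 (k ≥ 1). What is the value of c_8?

(-1)^8 = 1; 3k + 2 at k=8 is 26; so c_8 = 25.

25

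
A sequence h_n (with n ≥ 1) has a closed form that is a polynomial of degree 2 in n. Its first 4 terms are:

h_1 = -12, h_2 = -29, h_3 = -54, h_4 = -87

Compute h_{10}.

-453

1st diffs: -17, -25, -33.
2nd diffs: -8, -8 (constant).
Newton forward-difference form: h_n = -12 + (-17)·C(n-1,1) + (-8)·C(n-1,2).
At n = 10: n-1 = 9, so h_{10} = -12 - 153 - 288 = -453.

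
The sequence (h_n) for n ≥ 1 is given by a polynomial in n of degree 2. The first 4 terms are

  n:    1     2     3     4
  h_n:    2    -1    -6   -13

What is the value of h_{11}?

1st diffs: -3, -5, -7.
2nd diffs: -2, -2 (constant).
Newton forward-difference form: h_n = 2 + (-3)·C(n-1,1) + (-2)·C(n-1,2).
At n = 11: n-1 = 10, so h_{11} = 2 - 30 - 90 = -118.

-118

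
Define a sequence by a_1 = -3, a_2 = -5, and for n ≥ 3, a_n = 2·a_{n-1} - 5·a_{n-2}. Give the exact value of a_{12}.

Step forward from the initial values:
a_3 = 5, a_4 = 35, a_5 = 45, a_6 = -85, a_7 = -395, a_8 = -365, a_9 = 1245, a_{10} = 4315, a_{11} = 2405, a_{12} = -16765.

-16765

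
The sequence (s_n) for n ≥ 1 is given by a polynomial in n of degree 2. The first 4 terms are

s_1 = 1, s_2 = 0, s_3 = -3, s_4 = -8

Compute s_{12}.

1st diffs: -1, -3, -5.
2nd diffs: -2, -2 (constant).
Newton forward-difference form: s_n = 1 + (-1)·C(n-1,1) + (-2)·C(n-1,2).
At n = 12: n-1 = 11, so s_{12} = 1 - 11 - 110 = -120.

-120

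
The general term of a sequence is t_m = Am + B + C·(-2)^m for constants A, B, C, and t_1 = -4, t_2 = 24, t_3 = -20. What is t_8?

Plug in m = 1, 2, 3: A + B - 2C = -4; 2A + B + 4C = 24; 3A + B - 8C = -20.
Subtracting the first from the second: A + 6C = 28.
Subtracting the second from the third: A - 12C = -44.
Solving: C = 4, A = 4, then B = 0.
Hence t_8 = 4·8 + 0 + 4·256 = 1056.

1056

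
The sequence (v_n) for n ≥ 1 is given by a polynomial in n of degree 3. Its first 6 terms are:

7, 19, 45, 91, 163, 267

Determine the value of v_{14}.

2971

1st diffs: 12, 26, 46, 72, 104.
2nd diffs: 14, 20, 26, 32.
3rd diffs: 6, 6, 6 (constant).
So v_n = n^3 + n^2 + 2n + 3.
Evaluating at n = 14 gives v_{14} = 2971.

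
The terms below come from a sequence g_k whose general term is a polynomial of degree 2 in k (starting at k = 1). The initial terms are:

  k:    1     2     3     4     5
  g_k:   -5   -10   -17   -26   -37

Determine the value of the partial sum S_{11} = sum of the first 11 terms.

1st diffs: -5, -7, -9, -11.
2nd diffs: -2, -2, -2 (constant).
Newton forward-difference form: g_k = -5 + (-5)·C(k-1,1) + (-2)·C(k-1,2).
Continuing: …, -50, -65, -82, -101, …, g_{11} = -145.
Summing k = 1..11 (11 terms) gives -660.

-660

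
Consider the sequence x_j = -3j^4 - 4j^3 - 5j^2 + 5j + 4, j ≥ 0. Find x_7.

x_7 = -3·7^4 - 4·7^3 - 5·7^2 + 5·7 + 4 = -8781.

-8781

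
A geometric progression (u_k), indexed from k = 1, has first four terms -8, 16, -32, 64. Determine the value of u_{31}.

Common ratio r = -2.
u_k = (-8)·(-2)^(k-1).
u_{31} = (-8)·(-2)^30 = -8589934592.

-8589934592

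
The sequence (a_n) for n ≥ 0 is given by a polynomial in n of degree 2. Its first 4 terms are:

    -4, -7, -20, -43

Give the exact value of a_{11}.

-587

1st diffs: -3, -13, -23.
2nd diffs: -10, -10 (constant).
So a_n = -5n^2 + 2n - 4.
Evaluating at n = 11 gives a_{11} = -587.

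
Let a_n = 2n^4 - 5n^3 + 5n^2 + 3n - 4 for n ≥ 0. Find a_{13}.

47017

a_{13} = 2·13^4 - 5·13^3 + 5·13^2 + 3·13 - 4 = 47017.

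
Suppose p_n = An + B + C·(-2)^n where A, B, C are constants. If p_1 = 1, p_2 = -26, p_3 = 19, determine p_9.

2017

The three given values yield: A + B - 2C = 1; 2A + B + 4C = -26; 3A + B - 8C = 19.
Subtracting the first from the second: A + 6C = -27.
Subtracting the second from the third: A - 12C = 45.
Solving: C = -4, A = -3, then B = -4.
Therefore p_9 = -27 + (-4) + (-4)·(-512) = 2017.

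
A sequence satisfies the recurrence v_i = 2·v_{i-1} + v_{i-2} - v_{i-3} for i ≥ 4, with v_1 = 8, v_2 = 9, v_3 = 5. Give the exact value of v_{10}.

Compute successive terms:
v_4 = 11; v_5 = 18; v_6 = 42; v_7 = 91; v_8 = 206; v_9 = 461; v_{10} = 1037.

1037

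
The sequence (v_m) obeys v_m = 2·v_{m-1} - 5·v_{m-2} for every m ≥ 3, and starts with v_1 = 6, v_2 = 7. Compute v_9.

Step forward from the initial values:
v_3 = -16  v_4 = -67  v_5 = -54  v_6 = 227  v_7 = 724  v_8 = 313  v_9 = -2994.

-2994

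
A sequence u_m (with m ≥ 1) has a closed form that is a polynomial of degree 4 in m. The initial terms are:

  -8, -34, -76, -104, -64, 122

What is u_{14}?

24146

1st diffs: -26, -42, -28, 40, 186.
2nd diffs: -16, 14, 68, 146.
3rd diffs: 30, 54, 78.
4th diffs: 24, 24 (constant).
So u_m = m^4 - 5m^3 - 3m^2 + 3m - 4.
Evaluating at m = 14 gives u_{14} = 24146.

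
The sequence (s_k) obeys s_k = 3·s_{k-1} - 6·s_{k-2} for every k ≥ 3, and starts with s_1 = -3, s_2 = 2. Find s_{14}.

-510300

s_3 = 24;  s_4 = 60;  s_5 = 36;  …;  s_{11} = 30132;  s_{12} = 10692;  s_{13} = -148716;  s_{14} = -510300.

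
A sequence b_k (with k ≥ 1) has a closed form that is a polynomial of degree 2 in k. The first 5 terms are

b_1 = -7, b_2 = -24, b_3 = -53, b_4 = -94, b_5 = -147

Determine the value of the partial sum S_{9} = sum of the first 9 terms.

-1683

1st diffs: -17, -29, -41, -53.
2nd diffs: -12, -12, -12 (constant).
Newton forward-difference form: b_k = -7 + (-17)·C(k-1,1) + (-12)·C(k-1,2).
Continuing: -212, -289, -378, -479.
Summing k = 1..9 (9 terms) gives -1683.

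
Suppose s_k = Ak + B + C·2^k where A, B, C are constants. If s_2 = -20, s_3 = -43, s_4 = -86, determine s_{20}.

-5242934

At k = 2, 3, 4: 2A + B + 4C = -20; 3A + B + 8C = -43; 4A + B + 16C = -86.
Subtracting the first from the second: A + 4C = -23.
Subtracting the second from the third: A + 8C = -43.
Solving: C = -5, A = -3, then B = 6.
Therefore s_{20} = -60 + 6 + (-5)·1048576 = -5242934.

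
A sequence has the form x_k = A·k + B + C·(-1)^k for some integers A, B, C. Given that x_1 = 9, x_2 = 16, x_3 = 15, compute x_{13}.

The three given values yield: A + B - C = 9; 2A + B + C = 16; 3A + B - C = 15.
Subtracting the first from the second: A + 2C = 7.
Subtracting the second from the third: A - 2C = -1.
Solving: C = 2, A = 3, then B = 8.
So x_k = 3·k + 8 + 2·(-1)^k; at k=13 this is 45.

45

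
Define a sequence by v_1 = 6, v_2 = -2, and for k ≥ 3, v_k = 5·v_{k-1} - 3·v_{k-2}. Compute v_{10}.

-866942

Step forward from the initial values:
v_3 = -28;  v_4 = -134;  v_5 = -586;  v_6 = -2528;  v_7 = -10882;  v_8 = -46826;  v_9 = -201484;  v_{10} = -866942.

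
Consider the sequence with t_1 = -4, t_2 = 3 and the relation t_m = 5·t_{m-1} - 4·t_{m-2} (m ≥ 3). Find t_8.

38223

Iterate the recurrence:
t_3 = 31; t_4 = 143; t_5 = 591; t_6 = 2383; t_7 = 9551; t_8 = 38223.
(Characteristic roots are 4 and 1.)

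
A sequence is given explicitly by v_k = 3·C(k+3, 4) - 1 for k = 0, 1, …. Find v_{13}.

C(16, 4) = 1820, so v_{13} = 5459.

5459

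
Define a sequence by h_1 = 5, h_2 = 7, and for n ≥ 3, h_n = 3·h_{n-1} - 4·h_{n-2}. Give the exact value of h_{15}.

-59039

Compute successive terms:
h_3 = 1  h_4 = -25  h_5 = -79  …  h_{12} = -1753  h_{13} = -16015  h_{14} = -41033  h_{15} = -59039.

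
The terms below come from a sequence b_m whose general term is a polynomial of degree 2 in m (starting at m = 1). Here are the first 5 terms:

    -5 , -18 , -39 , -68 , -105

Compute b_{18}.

-1314

1st diffs: -13, -21, -29, -37.
2nd diffs: -8, -8, -8 (constant).
So b_m = -4m^2 - m.
Evaluating at m = 18 gives b_{18} = -1314.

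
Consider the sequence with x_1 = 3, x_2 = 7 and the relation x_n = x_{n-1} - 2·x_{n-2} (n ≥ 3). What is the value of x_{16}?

Step forward from the initial values:
x_3 = 1; x_4 = -13; x_5 = -15; …; x_{13} = 177; x_{14} = -277; x_{15} = -631; x_{16} = -77.

-77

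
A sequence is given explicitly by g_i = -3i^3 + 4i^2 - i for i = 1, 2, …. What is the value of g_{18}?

g_{18} = -3·18^3 + 4·18^2 - 1·18 = -16218.

-16218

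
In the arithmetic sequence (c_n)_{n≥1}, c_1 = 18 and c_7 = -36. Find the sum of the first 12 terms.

Common difference d = (-36 - 18) / (7 - 1) = -9.
c_n = 18 + (n - 1)·(-9).
c_{12} = -81; S = 12·(18 + (-81))/2 = -378.

-378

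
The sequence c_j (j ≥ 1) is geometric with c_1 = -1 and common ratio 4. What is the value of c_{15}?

-268435456

c_j = (-1)·4^(j-1).
c_{15} = (-1)·4^14 = -268435456.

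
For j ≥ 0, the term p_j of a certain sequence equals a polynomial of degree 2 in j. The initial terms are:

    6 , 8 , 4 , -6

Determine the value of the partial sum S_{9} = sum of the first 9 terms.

-378

1st diffs: 2, -4, -10.
2nd diffs: -6, -6 (constant).
So p_j = -3j^2 + 5j + 6.
Continuing: …, -22, -44, -72, -106, …, p_8 = -146.
Summing j = 0..8 (9 terms) gives -378.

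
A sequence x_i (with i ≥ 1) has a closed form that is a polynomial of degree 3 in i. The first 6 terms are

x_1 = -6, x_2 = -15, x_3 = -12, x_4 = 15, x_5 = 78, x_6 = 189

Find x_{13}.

3318

1st diffs: -9, 3, 27, 63, 111.
2nd diffs: 12, 24, 36, 48.
3rd diffs: 12, 12, 12 (constant).
So x_i = 2i^3 - 6i^2 - 5i + 3.
Evaluating at i = 13 gives x_{13} = 3318.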